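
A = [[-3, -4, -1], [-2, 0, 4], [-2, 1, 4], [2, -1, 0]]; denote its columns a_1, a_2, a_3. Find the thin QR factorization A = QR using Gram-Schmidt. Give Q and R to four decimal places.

e_1 = a_1/‖a_1‖ = (-3, -2, -2, 2)/4.5826 = (-0.6547, -0.4364, -0.4364, 0.4364).
r_{12} = e_1·a_2 = 1.7457.
u_2 = a_2 − 1.7457·e_1 = (-2.8571, 0.7619, 1.7619, -1.7619).
‖u_2‖ = 3.8668, so e_2 = (-0.7389, 0.1970, 0.4556, -0.4556).
r_{13} = e_1·a_3 = -2.8368; r_{23} = e_2·a_3 = 3.3496.
u_3 = a_3 + 2.8368·e_1 − 3.3496·e_2 = (-0.3822, 2.1019, 1.2357, 2.7643).
‖u_3‖ = 3.7057, so e_3 = (-0.1031, 0.5672, 0.3334, 0.7460).

Q = [[-0.6547, -0.7389, -0.1031], [-0.4364, 0.1970, 0.5672], [-0.4364, 0.4556, 0.3334], [0.4364, -0.4556, 0.7460]], R = [[4.5826, 1.7457, -2.8368], [0.0000, 3.8668, 3.3496], [0.0000, 0.0000, 3.7057]]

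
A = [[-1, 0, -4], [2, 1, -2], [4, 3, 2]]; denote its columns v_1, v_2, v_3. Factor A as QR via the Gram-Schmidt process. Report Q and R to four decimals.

v_1 = (-1, 2, 4); ‖v_1‖ = 4.5826, so q_1 = (-0.2182, 0.4364, 0.8729).
q_1·v_2 = (-0.2182)·0 + 0.4364·1 + 0.8729·3 = 3.0551.
u_2 = v_2 − 3.0551·q_1 = (0.6667, -0.3333, 0.3333).
‖u_2‖ = 0.8165, so q_2 = (0.8165, -0.4082, 0.4082).
q_1·v_3 = (-0.2182)·(-4) + 0.4364·(-2) + 0.8729·2 = 1.7457; q_2·v_3 = 0.8165·(-4) + (-0.4082)·(-2) + 0.4082·2 = -1.6330.
u_3 = v_3 − 1.7457·q_1 + 1.6330·q_2 = (-2.2857, -3.4286, 1.1429).
‖u_3‖ = 4.2762, so q_3 = (-0.5345, -0.8018, 0.2673).

Q = [[-0.2182, 0.8165, -0.5345], [0.4364, -0.4082, -0.8018], [0.8729, 0.4082, 0.2673]], R = [[4.5826, 3.0551, 1.7457], [0.0000, 0.8165, -1.6330], [0.0000, 0.0000, 4.2762]]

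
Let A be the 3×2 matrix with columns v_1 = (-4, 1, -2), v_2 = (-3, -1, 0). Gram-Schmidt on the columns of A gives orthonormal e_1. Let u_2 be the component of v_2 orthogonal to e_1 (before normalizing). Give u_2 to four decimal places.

v_1 = (-4, 1, -2); ‖v_1‖ = 4.5826, so e_1 = (-0.8729, 0.2182, -0.4364).
e_1·v_2 = (-0.8729)·(-3) + 0.2182·(-1) + (-0.4364)·0 = 2.4004.
u_2 = v_2 − 2.4004·e_1 = (-0.9048, -1.5238, 1.0476).

u_2 = (-0.9048, -1.5238, 1.0476)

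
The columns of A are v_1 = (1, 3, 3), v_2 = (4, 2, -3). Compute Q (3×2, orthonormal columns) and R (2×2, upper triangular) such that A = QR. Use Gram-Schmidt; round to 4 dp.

Q = [[0.2294, 0.7337], [0.6882, 0.3424], [0.6882, -0.5869]], R = [[4.3589, 0.2294], [0.0000, 5.3803]]

v_1 = (1, 3, 3); ‖v_1‖ = 4.3589, so e_1 = (0.2294, 0.6882, 0.6882).
e_1·v_2 = 0.2294·4 + 0.6882·2 + 0.6882·(-3) = 0.2294.
u_2 = v_2 − 0.2294·e_1 = (3.9474, 1.8421, -3.1579).
‖u_2‖ = 5.3803, so e_2 = (0.7337, 0.3424, -0.5869).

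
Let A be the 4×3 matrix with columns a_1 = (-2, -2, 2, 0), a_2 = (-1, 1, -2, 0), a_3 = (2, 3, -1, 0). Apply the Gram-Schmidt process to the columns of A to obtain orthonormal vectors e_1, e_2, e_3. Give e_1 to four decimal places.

a_1 = (-2, -2, 2, 0); ‖a_1‖ = 3.4641, so e_1 = (-0.5774, -0.5774, 0.5774, 0.0000).

e_1 = (-0.5774, -0.5774, 0.5774, 0.0000)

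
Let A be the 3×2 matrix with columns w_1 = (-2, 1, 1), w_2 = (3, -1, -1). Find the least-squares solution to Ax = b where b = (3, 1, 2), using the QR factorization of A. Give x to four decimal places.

w_1 = (-2, 1, 1); ‖w_1‖ = 2.4495, so q_1 = (-0.8165, 0.4082, 0.4082).
q_1·w_2 = (-0.8165)·3 + 0.4082·(-1) + 0.4082·(-1) = -3.2660.
u_2 = w_2 + 3.2660·q_1 = (0.3333, 0.3333, 0.3333).
‖u_2‖ = 0.5774, so q_2 = (0.5774, 0.5774, 0.5774).
Qᵀb = (-1.2247, 3.4641).
Back-substitute: x_2 = 3.4641/0.5774 = 6.0000.
x_1 = (-1.2247 + 3.2660·6.0000)/2.4495 = 7.5000.

x = (7.5000, 6.0000)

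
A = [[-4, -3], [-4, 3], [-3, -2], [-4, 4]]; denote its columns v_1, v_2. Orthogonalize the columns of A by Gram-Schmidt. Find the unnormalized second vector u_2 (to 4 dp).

u_2 = (-3.7018, 2.2982, -2.5263, 3.2982)

v_1 = (-4, -4, -3, -4); ‖v_1‖ = 7.5498, so e_1 = (-0.5298, -0.5298, -0.3974, -0.5298).
e_1·v_2 = (-0.5298)·(-3) + (-0.5298)·3 + (-0.3974)·(-2) + (-0.5298)·4 = -1.3245.
u_2 = v_2 + 1.3245·e_1 = (-3.7018, 2.2982, -2.5263, 3.2982).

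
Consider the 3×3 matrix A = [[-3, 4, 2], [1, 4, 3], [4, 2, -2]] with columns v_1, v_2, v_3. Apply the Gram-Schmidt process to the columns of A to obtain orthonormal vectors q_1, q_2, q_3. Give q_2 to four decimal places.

v_1 = (-3, 1, 4); ‖v_1‖ = 5.0990, so q_1 = (-0.5883, 0.1961, 0.7845).
q_1·v_2 = (-0.5883)·4 + 0.1961·4 + 0.7845·2 = 0.0000.
u_2 = v_2 + 0.0000·q_1 = (4.0000, 4.0000, 2.0000).
‖u_2‖ = 6.0000, so q_2 = (0.6667, 0.6667, 0.3333).

q_2 = (0.6667, 0.6667, 0.3333)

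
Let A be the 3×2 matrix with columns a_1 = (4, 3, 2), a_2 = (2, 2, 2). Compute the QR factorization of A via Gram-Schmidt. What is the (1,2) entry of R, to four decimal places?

a_1 = (4, 3, 2); ‖a_1‖ = 5.3852, so e_1 = (0.7428, 0.5571, 0.3714).
r_{12} = e_1·a_2 = 3.3425.

r_{12} = 3.3425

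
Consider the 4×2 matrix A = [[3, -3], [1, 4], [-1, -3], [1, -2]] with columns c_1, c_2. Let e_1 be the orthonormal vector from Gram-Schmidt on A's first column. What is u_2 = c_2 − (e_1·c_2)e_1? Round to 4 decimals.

u_2 = (-2.0000, 4.3333, -3.3333, -1.6667)

c_1 = (3, 1, -1, 1); ‖c_1‖ = 3.4641, so e_1 = (0.8660, 0.2887, -0.2887, 0.2887).
e_1·c_2 = 0.8660·(-3) + 0.2887·4 + (-0.2887)·(-3) + 0.2887·(-2) = -1.1547.
u_2 = c_2 + 1.1547·e_1 = (-2.0000, 4.3333, -3.3333, -1.6667).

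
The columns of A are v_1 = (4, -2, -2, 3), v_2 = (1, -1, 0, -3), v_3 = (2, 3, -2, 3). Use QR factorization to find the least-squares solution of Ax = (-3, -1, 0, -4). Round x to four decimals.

e_1 = v_1/‖v_1‖ = (4, -2, -2, 3)/5.7446 = (0.6963, -0.3482, -0.3482, 0.5222).
r_{12} = e_1·v_2 = -0.5222.
u_2 = v_2 + 0.5222·e_1 = (1.3636, -1.1818, -0.1818, -2.7273).
‖u_2‖ = 3.2753, so e_2 = (0.4163, -0.3608, -0.0555, -0.8327).
r_{13} = e_1·v_3 = 2.6112; r_{23} = e_2·v_3 = -2.6369.
u_3 = v_3 − 2.6112·e_1 + 2.6369·e_2 = (1.2797, 2.9576, -1.2373, -0.5593).
‖u_3‖ = 3.4970, so e_3 = (0.3659, 0.8458, -0.3538, -0.1599).
Qᵀb = (-3.8297, 2.4426, -1.3038).
Back-substitute: x_3 = -1.3038/3.4970 = -0.3728.
x_2 = (2.4426 + 2.6369·(-0.3728))/3.2753 = 0.4456.
x_1 = (-3.8297 + 0.5222·0.4456 − 2.6112·(-0.3728))/5.7446 = -0.4567.

x = (-0.4567, 0.4456, -0.3728)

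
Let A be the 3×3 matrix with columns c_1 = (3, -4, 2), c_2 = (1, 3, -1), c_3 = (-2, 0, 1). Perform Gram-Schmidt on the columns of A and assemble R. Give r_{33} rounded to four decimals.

c_1 = (3, -4, 2); ‖c_1‖ = 5.3852, so e_1 = (0.5571, -0.7428, 0.3714).
e_1·c_2 = 0.5571·1 + (-0.7428)·3 + 0.3714·(-1) = -2.0426.
u_2 = c_2 + 2.0426·e_1 = (2.1379, 1.4828, -0.2414).
‖u_2‖ = 2.6130, so e_2 = (0.8182, 0.5675, -0.0924).
e_1·c_3 = 0.5571·(-2) + (-0.7428)·0 + 0.3714·1 = -0.7428; e_2·c_3 = 0.8182·(-2) + 0.5675·0 + (-0.0924)·1 = -1.7288.
u_3 = c_3 + 0.7428·e_1 + 1.7288·e_2 = (-0.1717, 0.4293, 1.1162).
r_{33} = ‖u_3‖ = 1.2081.

r_{33} = 1.2081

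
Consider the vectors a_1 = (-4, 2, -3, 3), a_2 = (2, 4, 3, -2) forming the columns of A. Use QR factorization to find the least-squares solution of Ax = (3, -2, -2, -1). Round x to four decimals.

a_1 = (-4, 2, -3, 3); ‖a_1‖ = 6.1644, so q_1 = (-0.6489, 0.3244, -0.4867, 0.4867).
q_1·a_2 = (-0.6489)·2 + 0.3244·4 + (-0.4867)·3 + 0.4867·(-2) = -2.4333.
u_2 = a_2 + 2.4333·q_1 = (0.4211, 4.7895, 1.8158, -0.8158).
‖u_2‖ = 5.2037, so q_2 = (0.0809, 0.9204, 0.3489, -0.1568).
Qᵀb = (-2.1089, -2.1391).
Back-substitute: x_2 = -2.1391/5.2037 = -0.4111.
x_1 = (-2.1089 + 2.4333·(-0.4111))/6.1644 = -0.5044.

x = (-0.5044, -0.4111)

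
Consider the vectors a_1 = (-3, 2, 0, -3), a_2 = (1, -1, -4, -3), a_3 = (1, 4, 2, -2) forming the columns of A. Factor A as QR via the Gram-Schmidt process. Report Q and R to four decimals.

Q = [[-0.6396, 0.3015, 0.6934], [0.4264, -0.2660, 0.6279], [0.0000, -0.7804, 0.2225], [-0.6396, -0.4789, -0.2748]], R = [[4.6904, 0.8528, 2.3452], [0.0000, 5.1257, -1.3657], [0.0000, 0.0000, 4.1994]]

a_1 = (-3, 2, 0, -3); ‖a_1‖ = 4.6904, so q_1 = (-0.6396, 0.4264, 0.0000, -0.6396).
q_1·a_2 = (-0.6396)·1 + 0.4264·(-1) + 0.0000·(-4) + (-0.6396)·(-3) = 0.8528.
u_2 = a_2 − 0.8528·q_1 = (1.5455, -1.3636, -4.0000, -2.4545).
‖u_2‖ = 5.1257, so q_2 = (0.3015, -0.2660, -0.7804, -0.4789).
q_1·a_3 = (-0.6396)·1 + 0.4264·4 + 0.0000·2 + (-0.6396)·(-2) = 2.3452; q_2·a_3 = 0.3015·1 + (-0.2660)·4 + (-0.7804)·2 + (-0.4789)·(-2) = -1.3657.
u_3 = a_3 − 2.3452·q_1 + 1.3657·q_2 = (2.9118, 2.6367, 0.9343, -1.1540).
‖u_3‖ = 4.1994, so q_3 = (0.6934, 0.6279, 0.2225, -0.2748).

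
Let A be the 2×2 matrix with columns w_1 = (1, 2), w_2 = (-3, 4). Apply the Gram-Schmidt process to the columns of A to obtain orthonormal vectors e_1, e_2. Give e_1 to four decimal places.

e_1 = (0.4472, 0.8944)

w_1 = (1, 2); ‖w_1‖ = 2.2361, so e_1 = (0.4472, 0.8944).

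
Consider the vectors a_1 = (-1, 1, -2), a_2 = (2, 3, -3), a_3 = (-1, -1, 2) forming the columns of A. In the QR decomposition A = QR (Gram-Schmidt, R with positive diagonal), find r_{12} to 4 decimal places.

r_{12} = 2.8577

a_1 = (-1, 1, -2); ‖a_1‖ = 2.4495, so e_1 = (-0.4082, 0.4082, -0.8165).
r_{12} = e_1·a_2 = 2.8577.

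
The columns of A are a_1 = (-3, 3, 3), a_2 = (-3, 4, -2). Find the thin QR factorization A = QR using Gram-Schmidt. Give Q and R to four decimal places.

Q = [[-0.5774, -0.2933], [0.5774, 0.5133], [0.5774, -0.8066]], R = [[5.1962, 2.8868], [0.0000, 4.5461]]

a_1 = (-3, 3, 3); ‖a_1‖ = 5.1962, so e_1 = (-0.5774, 0.5774, 0.5774).
e_1·a_2 = (-0.5774)·(-3) + 0.5774·4 + 0.5774·(-2) = 2.8868.
u_2 = a_2 − 2.8868·e_1 = (-1.3333, 2.3333, -3.6667).
‖u_2‖ = 4.5461, so e_2 = (-0.2933, 0.5133, -0.8066).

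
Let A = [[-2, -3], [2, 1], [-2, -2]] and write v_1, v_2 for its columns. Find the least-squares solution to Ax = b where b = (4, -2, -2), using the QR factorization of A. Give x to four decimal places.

e_1 = v_1/‖v_1‖ = (-2, 2, -2)/3.4641 = (-0.5774, 0.5774, -0.5774).
r_{12} = e_1·v_2 = 3.4641.
u_2 = v_2 − 3.4641·e_1 = (-1.0000, -1.0000, 0.0000).
‖u_2‖ = 1.4142, so e_2 = (-0.7071, -0.7071, 0.0000).
Qᵀb = (-2.3094, -1.4142).
Back-substitute: x_2 = -1.4142/1.4142 = -1.0000.
x_1 = (-2.3094 − 3.4641·(-1.0000))/3.4641 = 0.3333.

x = (0.3333, -1.0000)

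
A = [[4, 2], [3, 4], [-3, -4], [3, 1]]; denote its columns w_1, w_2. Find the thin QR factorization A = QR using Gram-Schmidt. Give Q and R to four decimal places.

Q = [[0.6100, -0.4304], [0.4575, 0.5341], [-0.4575, -0.5341], [0.4575, -0.4942]], R = [[6.5574, 5.3374], [0.0000, 2.9175]]

w_1 = (4, 3, -3, 3); ‖w_1‖ = 6.5574, so e_1 = (0.6100, 0.4575, -0.4575, 0.4575).
e_1·w_2 = 0.6100·2 + 0.4575·4 + (-0.4575)·(-4) + 0.4575·1 = 5.3374.
u_2 = w_2 − 5.3374·e_1 = (-1.2558, 1.5581, -1.5581, -1.4419).
‖u_2‖ = 2.9175, so e_2 = (-0.4304, 0.5341, -0.5341, -0.4942).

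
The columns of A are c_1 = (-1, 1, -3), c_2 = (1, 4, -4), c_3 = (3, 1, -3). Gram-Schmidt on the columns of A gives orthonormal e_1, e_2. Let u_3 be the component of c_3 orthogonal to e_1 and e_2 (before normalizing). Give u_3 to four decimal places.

u_3 = (1.8551, -1.6232, -1.1594)

c_1 = (-1, 1, -3); ‖c_1‖ = 3.3166, so e_1 = (-0.3015, 0.3015, -0.9045).
e_1·c_2 = (-0.3015)·1 + 0.3015·4 + (-0.9045)·(-4) = 4.5227.
u_2 = c_2 − 4.5227·e_1 = (2.3636, 2.6364, 0.0909).
‖u_2‖ = 3.5420, so e_2 = (0.6673, 0.7443, 0.0257).
e_1·c_3 = (-0.3015)·3 + 0.3015·1 + (-0.9045)·(-3) = 2.1106; e_2·c_3 = 0.6673·3 + 0.7443·1 + 0.0257·(-3) = 2.6693.
u_3 = c_3 − 2.1106·e_1 − 2.6693·e_2 = (1.8551, -1.6232, -1.1594).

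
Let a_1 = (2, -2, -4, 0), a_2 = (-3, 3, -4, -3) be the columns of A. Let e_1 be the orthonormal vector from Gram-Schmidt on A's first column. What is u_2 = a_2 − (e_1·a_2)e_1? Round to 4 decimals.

u_2 = (-3.3333, 3.3333, -3.3333, -3.0000)

e_1 = a_1/‖a_1‖ = (2, -2, -4, 0)/4.8990 = (0.4082, -0.4082, -0.8165, 0.0000).
r_{12} = e_1·a_2 = 0.8165.
u_2 = a_2 − 0.8165·e_1 = (-3.3333, 3.3333, -3.3333, -3.0000).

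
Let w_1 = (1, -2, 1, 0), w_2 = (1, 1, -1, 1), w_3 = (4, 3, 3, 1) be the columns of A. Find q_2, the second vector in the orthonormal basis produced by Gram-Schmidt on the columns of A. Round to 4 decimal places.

q_2 = (0.7303, 0.1826, -0.3651, 0.5477)

q_1 = w_1/‖w_1‖ = (1, -2, 1, 0)/2.4495 = (0.4082, -0.8165, 0.4082, 0.0000).
r_{12} = q_1·w_2 = -0.8165.
u_2 = w_2 + 0.8165·q_1 = (1.3333, 0.3333, -0.6667, 1.0000).
‖u_2‖ = 1.8257, so q_2 = (0.7303, 0.1826, -0.3651, 0.5477).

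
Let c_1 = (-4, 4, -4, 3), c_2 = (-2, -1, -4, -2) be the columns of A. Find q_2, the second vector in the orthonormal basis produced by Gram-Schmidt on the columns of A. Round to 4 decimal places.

q_2 = (-0.2191, -0.4269, -0.6499, -0.5894)

q_1 = c_1/‖c_1‖ = (-4, 4, -4, 3)/7.5498 = (-0.5298, 0.5298, -0.5298, 0.3974).
r_{12} = q_1·c_2 = 1.8543.
u_2 = c_2 − 1.8543·q_1 = (-1.0175, -1.9825, -3.0175, -2.7368).
‖u_2‖ = 4.6434, so q_2 = (-0.2191, -0.4269, -0.6499, -0.5894).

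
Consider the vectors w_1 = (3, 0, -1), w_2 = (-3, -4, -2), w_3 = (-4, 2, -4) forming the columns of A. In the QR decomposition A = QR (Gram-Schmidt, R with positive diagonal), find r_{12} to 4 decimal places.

r_{12} = -2.2136

w_1 = (3, 0, -1); ‖w_1‖ = 3.1623, so e_1 = (0.9487, 0.0000, -0.3162).
r_{12} = e_1·w_2 = -2.2136.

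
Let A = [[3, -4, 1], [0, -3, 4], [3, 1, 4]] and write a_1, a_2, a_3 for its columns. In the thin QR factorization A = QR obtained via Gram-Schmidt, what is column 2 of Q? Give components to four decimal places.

q_2 = (-0.5392, -0.6470, 0.5392)

a_1 = (3, 0, 3); ‖a_1‖ = 4.2426, so q_1 = (0.7071, 0.0000, 0.7071).
q_1·a_2 = 0.7071·(-4) + 0.0000·(-3) + 0.7071·1 = -2.1213.
u_2 = a_2 + 2.1213·q_1 = (-2.5000, -3.0000, 2.5000).
‖u_2‖ = 4.6368, so q_2 = (-0.5392, -0.6470, 0.5392).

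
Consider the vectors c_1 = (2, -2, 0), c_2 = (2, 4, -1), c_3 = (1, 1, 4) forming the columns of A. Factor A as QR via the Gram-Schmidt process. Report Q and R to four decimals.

Q = [[0.7071, 0.6882, 0.1622], [-0.7071, 0.6882, 0.1622], [0.0000, -0.2294, 0.9733]], R = [[2.8284, -1.4142, 0.0000], [0.0000, 4.3589, 0.4588], [0.0000, 0.0000, 4.2178]]

c_1 = (2, -2, 0); ‖c_1‖ = 2.8284, so e_1 = (0.7071, -0.7071, 0.0000).
e_1·c_2 = 0.7071·2 + (-0.7071)·4 + 0.0000·(-1) = -1.4142.
u_2 = c_2 + 1.4142·e_1 = (3.0000, 3.0000, -1.0000).
‖u_2‖ = 4.3589, so e_2 = (0.6882, 0.6882, -0.2294).
e_1·c_3 = 0.7071·1 + (-0.7071)·1 + 0.0000·4 = 0.0000; e_2·c_3 = 0.6882·1 + 0.6882·1 + (-0.2294)·4 = 0.4588.
u_3 = c_3 + 0.0000·e_1 − 0.4588·e_2 = (0.6842, 0.6842, 4.1053).
‖u_3‖ = 4.2178, so e_3 = (0.1622, 0.1622, 0.9733).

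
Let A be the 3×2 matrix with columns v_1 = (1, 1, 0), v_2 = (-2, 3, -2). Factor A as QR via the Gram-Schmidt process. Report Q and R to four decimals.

v_1 = (1, 1, 0); ‖v_1‖ = 1.4142, so e_1 = (0.7071, 0.7071, 0.0000).
e_1·v_2 = 0.7071·(-2) + 0.7071·3 + 0.0000·(-2) = 0.7071.
u_2 = v_2 − 0.7071·e_1 = (-2.5000, 2.5000, -2.0000).
‖u_2‖ = 4.0620, so e_2 = (-0.6155, 0.6155, -0.4924).

Q = [[0.7071, -0.6155], [0.7071, 0.6155], [0.0000, -0.4924]], R = [[1.4142, 0.7071], [0.0000, 4.0620]]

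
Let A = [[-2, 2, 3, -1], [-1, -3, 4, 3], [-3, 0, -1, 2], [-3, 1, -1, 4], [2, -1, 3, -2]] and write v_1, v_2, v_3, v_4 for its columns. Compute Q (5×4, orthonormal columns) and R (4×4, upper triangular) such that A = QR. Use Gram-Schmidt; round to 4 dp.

Q = [[-0.3849, 0.4208, 0.7843, -0.1589], [-0.1925, -0.8716, 0.3372, 0.1347], [-0.5774, -0.1803, -0.2303, -0.6605], [-0.5774, 0.0902, -0.1009, 0.7213], [0.3849, -0.1503, 0.4561, -0.0004]], R = [[5.1962, -1.1547, 0.3849, -4.4264], [0.0000, 3.6968, -2.5848, -2.7351], [0.0000, 0.0000, 5.4010, -1.5489], [0.0000, 0.0000, 0.0000, 2.1278]]

v_1 = (-2, -1, -3, -3, 2); ‖v_1‖ = 5.1962, so q_1 = (-0.3849, -0.1925, -0.5774, -0.5774, 0.3849).
q_1·v_2 = (-0.3849)·2 + (-0.1925)·(-3) + (-0.5774)·0 + (-0.5774)·1 + 0.3849·(-1) = -1.1547.
u_2 = v_2 + 1.1547·q_1 = (1.5556, -3.2222, -0.6667, 0.3333, -0.5556).
‖u_2‖ = 3.6968, so q_2 = (0.4208, -0.8716, -0.1803, 0.0902, -0.1503).
q_1·v_3 = (-0.3849)·3 + (-0.1925)·4 + (-0.5774)·(-1) + (-0.5774)·(-1) + 0.3849·3 = 0.3849; q_2·v_3 = 0.4208·3 + (-0.8716)·4 + (-0.1803)·(-1) + 0.0902·(-1) + (-0.1503)·3 = -2.5848.
u_3 = v_3 − 0.3849·q_1 + 2.5848·q_2 = (4.2358, 1.8211, -1.2439, -0.5447, 2.4634).
‖u_3‖ = 5.4010, so q_3 = (0.7843, 0.3372, -0.2303, -0.1009, 0.4561).
q_1·v_4 = (-0.3849)·(-1) + (-0.1925)·3 + (-0.5774)·2 + (-0.5774)·4 + 0.3849·(-2) = -4.4264; q_2·v_4 = 0.4208·(-1) + (-0.8716)·3 + (-0.1803)·2 + 0.0902·4 + (-0.1503)·(-2) = -2.7351; q_3·v_4 = 0.7843·(-1) + 0.3372·3 + (-0.2303)·2 + (-0.1009)·4 + 0.4561·(-2) = -1.5489.
u_4 = v_4 + 4.4264·q_1 + 2.7351·q_2 + 1.5489·q_3 = (-0.3381, 0.2865, -1.4055, 1.5348, -0.0008).
‖u_4‖ = 2.1278, so q_4 = (-0.1589, 0.1347, -0.6605, 0.7213, -0.0004).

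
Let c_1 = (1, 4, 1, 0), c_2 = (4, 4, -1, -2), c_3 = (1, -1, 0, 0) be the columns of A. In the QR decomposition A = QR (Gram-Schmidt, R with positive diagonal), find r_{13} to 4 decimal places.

c_1 = (1, 4, 1, 0); ‖c_1‖ = 4.2426, so q_1 = (0.2357, 0.9428, 0.2357, 0.0000).
r_{13} = q_1·c_3 = -0.7071.

r_{13} = -0.7071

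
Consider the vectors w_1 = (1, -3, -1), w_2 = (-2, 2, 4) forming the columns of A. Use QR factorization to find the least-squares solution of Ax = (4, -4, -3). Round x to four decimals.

x = (1.0000, -0.6667)

w_1 = (1, -3, -1); ‖w_1‖ = 3.3166, so q_1 = (0.3015, -0.9045, -0.3015).
q_1·w_2 = 0.3015·(-2) + (-0.9045)·2 + (-0.3015)·4 = -3.6181.
u_2 = w_2 + 3.6181·q_1 = (-0.9091, -1.2727, 2.9091).
‖u_2‖ = 3.3029, so q_2 = (-0.2752, -0.3853, 0.8808).
Qᵀb = (5.7287, -2.2019).
Back-substitute: x_2 = -2.2019/3.3029 = -0.6667.
x_1 = (5.7287 + 3.6181·(-0.6667))/3.3166 = 1.0000.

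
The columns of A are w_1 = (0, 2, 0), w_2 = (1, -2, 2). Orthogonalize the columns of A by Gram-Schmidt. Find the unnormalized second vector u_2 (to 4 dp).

u_2 = (1.0000, 0.0000, 2.0000)

e_1 = w_1/‖w_1‖ = (0, 2, 0)/2.0000 = (0.0000, 1.0000, 0.0000).
r_{12} = e_1·w_2 = -2.0000.
u_2 = w_2 + 2.0000·e_1 = (1.0000, 0.0000, 2.0000).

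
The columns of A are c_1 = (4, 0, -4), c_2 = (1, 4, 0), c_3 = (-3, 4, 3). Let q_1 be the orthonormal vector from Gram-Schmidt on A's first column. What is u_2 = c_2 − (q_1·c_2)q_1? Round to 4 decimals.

c_1 = (4, 0, -4); ‖c_1‖ = 5.6569, so q_1 = (0.7071, 0.0000, -0.7071).
q_1·c_2 = 0.7071·1 + 0.0000·4 + (-0.7071)·0 = 0.7071.
u_2 = c_2 − 0.7071·q_1 = (0.5000, 4.0000, 0.5000).

u_2 = (0.5000, 4.0000, 0.5000)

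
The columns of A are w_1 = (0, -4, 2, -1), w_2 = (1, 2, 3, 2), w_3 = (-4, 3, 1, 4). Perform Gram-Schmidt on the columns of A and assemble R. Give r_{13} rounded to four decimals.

w_1 = (0, -4, 2, -1); ‖w_1‖ = 4.5826, so q_1 = (0.0000, -0.8729, 0.4364, -0.2182).
r_{13} = q_1·w_3 = -3.0551.

r_{13} = -3.0551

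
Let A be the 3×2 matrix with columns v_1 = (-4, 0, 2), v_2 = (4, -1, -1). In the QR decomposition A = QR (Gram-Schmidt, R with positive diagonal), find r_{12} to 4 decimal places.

e_1 = v_1/‖v_1‖ = (-4, 0, 2)/4.4721 = (-0.8944, 0.0000, 0.4472).
r_{12} = e_1·v_2 = -4.0249.

r_{12} = -4.0249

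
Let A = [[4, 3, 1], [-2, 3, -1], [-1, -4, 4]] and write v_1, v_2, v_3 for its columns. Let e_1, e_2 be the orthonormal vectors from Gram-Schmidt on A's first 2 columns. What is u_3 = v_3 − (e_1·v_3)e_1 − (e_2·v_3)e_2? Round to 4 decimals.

e_1 = v_1/‖v_1‖ = (4, -2, -1)/4.5826 = (0.8729, -0.4364, -0.2182).
r_{12} = e_1·v_2 = 2.1822.
u_2 = v_2 − 2.1822·e_1 = (1.0952, 3.9524, -3.5238).
‖u_2‖ = 5.4072, so e_2 = (0.2026, 0.7309, -0.6517).
r_{13} = e_1·v_3 = 0.4364; r_{23} = e_2·v_3 = -3.1351.
u_3 = v_3 − 0.4364·e_1 + 3.1351·e_2 = (1.2541, 1.4821, 2.0521).

u_3 = (1.2541, 1.4821, 2.0521)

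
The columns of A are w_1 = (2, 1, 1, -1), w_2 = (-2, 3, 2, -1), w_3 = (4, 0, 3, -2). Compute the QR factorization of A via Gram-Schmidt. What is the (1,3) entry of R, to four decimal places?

w_1 = (2, 1, 1, -1); ‖w_1‖ = 2.6458, so e_1 = (0.7559, 0.3780, 0.3780, -0.3780).
r_{13} = e_1·w_3 = 4.9135.

r_{13} = 4.9135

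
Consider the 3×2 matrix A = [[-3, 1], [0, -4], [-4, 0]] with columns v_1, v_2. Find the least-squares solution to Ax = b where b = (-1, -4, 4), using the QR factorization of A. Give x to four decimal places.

q_1 = v_1/‖v_1‖ = (-3, 0, -4)/5.0000 = (-0.6000, 0.0000, -0.8000).
r_{12} = q_1·v_2 = -0.6000.
u_2 = v_2 + 0.6000·q_1 = (0.6400, -4.0000, -0.4800).
‖u_2‖ = 4.0792, so q_2 = (0.1569, -0.9806, -0.1177).
Qᵀb = (-2.6000, 3.2948).
Back-substitute: x_2 = 3.2948/4.0792 = 0.8077.
x_1 = (-2.6000 + 0.6000·0.8077)/5.0000 = -0.4231.

x = (-0.4231, 0.8077)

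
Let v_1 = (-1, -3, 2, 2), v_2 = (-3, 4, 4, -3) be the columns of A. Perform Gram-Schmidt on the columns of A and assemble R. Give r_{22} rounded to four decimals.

q_1 = v_1/‖v_1‖ = (-1, -3, 2, 2)/4.2426 = (-0.2357, -0.7071, 0.4714, 0.4714).
r_{12} = q_1·v_2 = -1.6499.
u_2 = v_2 + 1.6499·q_1 = (-3.3889, 2.8333, 4.7778, -2.2222).
r_{22} = ‖u_2‖ = 6.8759.

r_{22} = 6.8759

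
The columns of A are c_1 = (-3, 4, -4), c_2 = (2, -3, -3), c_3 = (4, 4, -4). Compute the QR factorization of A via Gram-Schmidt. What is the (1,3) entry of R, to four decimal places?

r_{13} = 3.1235

c_1 = (-3, 4, -4); ‖c_1‖ = 6.4031, so q_1 = (-0.4685, 0.6247, -0.6247).
r_{13} = q_1·c_3 = 3.1235.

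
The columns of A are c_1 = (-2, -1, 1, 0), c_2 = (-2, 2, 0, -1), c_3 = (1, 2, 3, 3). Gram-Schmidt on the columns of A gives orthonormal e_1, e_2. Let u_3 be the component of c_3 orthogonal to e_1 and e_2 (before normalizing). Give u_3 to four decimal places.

c_1 = (-2, -1, 1, 0); ‖c_1‖ = 2.4495, so e_1 = (-0.8165, -0.4082, 0.4082, 0.0000).
e_1·c_2 = (-0.8165)·(-2) + (-0.4082)·2 + 0.4082·0 + 0.0000·(-1) = 0.8165.
u_2 = c_2 − 0.8165·e_1 = (-1.3333, 2.3333, -0.3333, -1.0000).
‖u_2‖ = 2.8868, so e_2 = (-0.4619, 0.8083, -0.1155, -0.3464).
e_1·c_3 = (-0.8165)·1 + (-0.4082)·2 + 0.4082·3 + 0.0000·3 = -0.4082; e_2·c_3 = (-0.4619)·1 + 0.8083·2 + (-0.1155)·3 + (-0.3464)·3 = -0.2309.
u_3 = c_3 + 0.4082·e_1 + 0.2309·e_2 = (0.5600, 2.0200, 3.1400, 2.9200).

u_3 = (0.5600, 2.0200, 3.1400, 2.9200)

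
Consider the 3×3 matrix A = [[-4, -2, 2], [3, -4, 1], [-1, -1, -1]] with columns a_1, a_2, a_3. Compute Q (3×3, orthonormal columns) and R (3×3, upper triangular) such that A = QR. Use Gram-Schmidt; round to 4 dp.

Q = [[-0.7845, -0.5416, 0.3021], [0.5883, -0.8040, 0.0863], [-0.1961, -0.2454, -0.9494]], R = [[5.0990, -0.5883, -0.7845], [0.0000, 4.5447, -1.6418], [0.0000, 0.0000, 1.6398]]

a_1 = (-4, 3, -1); ‖a_1‖ = 5.0990, so e_1 = (-0.7845, 0.5883, -0.1961).
e_1·a_2 = (-0.7845)·(-2) + 0.5883·(-4) + (-0.1961)·(-1) = -0.5883.
u_2 = a_2 + 0.5883·e_1 = (-2.4615, -3.6538, -1.1154).
‖u_2‖ = 4.5447, so e_2 = (-0.5416, -0.8040, -0.2454).
e_1·a_3 = (-0.7845)·2 + 0.5883·1 + (-0.1961)·(-1) = -0.7845; e_2·a_3 = (-0.5416)·2 + (-0.8040)·1 + (-0.2454)·(-1) = -1.6418.
u_3 = a_3 + 0.7845·e_1 + 1.6418·e_2 = (0.4953, 0.1415, -1.5568).
‖u_3‖ = 1.6398, so e_3 = (0.3021, 0.0863, -0.9494).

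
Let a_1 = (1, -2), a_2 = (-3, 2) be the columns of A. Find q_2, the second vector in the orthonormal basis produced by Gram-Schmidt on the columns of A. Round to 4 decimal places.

a_1 = (1, -2); ‖a_1‖ = 2.2361, so q_1 = (0.4472, -0.8944).
q_1·a_2 = 0.4472·(-3) + (-0.8944)·2 = -3.1305.
u_2 = a_2 + 3.1305·q_1 = (-1.6000, -0.8000).
‖u_2‖ = 1.7889, so q_2 = (-0.8944, -0.4472).

q_2 = (-0.8944, -0.4472)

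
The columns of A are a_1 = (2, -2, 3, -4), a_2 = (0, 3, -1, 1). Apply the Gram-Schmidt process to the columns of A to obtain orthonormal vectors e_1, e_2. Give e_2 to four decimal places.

e_2 = (0.3249, 0.9124, 0.0750, -0.2375)

a_1 = (2, -2, 3, -4); ‖a_1‖ = 5.7446, so e_1 = (0.3482, -0.3482, 0.5222, -0.6963).
e_1·a_2 = 0.3482·0 + (-0.3482)·3 + 0.5222·(-1) + (-0.6963)·1 = -2.2630.
u_2 = a_2 + 2.2630·e_1 = (0.7879, 2.2121, 0.1818, -0.5758).
‖u_2‖ = 2.4246, so e_2 = (0.3249, 0.9124, 0.0750, -0.2375).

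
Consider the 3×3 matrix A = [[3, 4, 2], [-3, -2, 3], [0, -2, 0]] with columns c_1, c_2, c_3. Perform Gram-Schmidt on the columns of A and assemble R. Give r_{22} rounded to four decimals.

r_{22} = 2.4495

q_1 = c_1/‖c_1‖ = (3, -3, 0)/4.2426 = (0.7071, -0.7071, 0.0000).
r_{12} = q_1·c_2 = 4.2426.
u_2 = c_2 − 4.2426·q_1 = (1.0000, 1.0000, -2.0000).
r_{22} = ‖u_2‖ = 2.4495.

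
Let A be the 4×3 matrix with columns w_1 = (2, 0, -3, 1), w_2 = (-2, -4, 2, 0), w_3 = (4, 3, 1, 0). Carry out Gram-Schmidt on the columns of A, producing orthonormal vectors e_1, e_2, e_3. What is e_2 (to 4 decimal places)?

e_1 = w_1/‖w_1‖ = (2, 0, -3, 1)/3.7417 = (0.5345, 0.0000, -0.8018, 0.2673).
r_{12} = e_1·w_2 = -2.6726.
u_2 = w_2 + 2.6726·e_1 = (-0.5714, -4.0000, -0.1429, 0.7143).
‖u_2‖ = 4.1057, so e_2 = (-0.1392, -0.9742, -0.0348, 0.1740).

e_2 = (-0.1392, -0.9742, -0.0348, 0.1740)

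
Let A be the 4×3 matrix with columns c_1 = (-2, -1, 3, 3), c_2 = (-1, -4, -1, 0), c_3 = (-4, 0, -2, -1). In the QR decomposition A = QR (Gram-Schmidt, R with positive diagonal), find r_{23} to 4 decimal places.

c_1 = (-2, -1, 3, 3); ‖c_1‖ = 4.7958, so e_1 = (-0.4170, -0.2085, 0.6255, 0.6255).
e_1·c_2 = (-0.4170)·(-1) + (-0.2085)·(-4) + 0.6255·(-1) + 0.6255·0 = 0.6255.
u_2 = c_2 − 0.6255·e_1 = (-0.7391, -3.8696, -1.3913, -0.3913).
‖u_2‖ = 4.1963, so e_2 = (-0.1761, -0.9221, -0.3316, -0.0933).
r_{23} = e_2·c_3 = 1.4609.

r_{23} = 1.4609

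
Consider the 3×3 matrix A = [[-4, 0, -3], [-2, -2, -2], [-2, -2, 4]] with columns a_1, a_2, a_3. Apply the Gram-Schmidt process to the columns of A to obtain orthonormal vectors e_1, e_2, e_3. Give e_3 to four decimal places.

a_1 = (-4, -2, -2); ‖a_1‖ = 4.8990, so e_1 = (-0.8165, -0.4082, -0.4082).
e_1·a_2 = (-0.8165)·0 + (-0.4082)·(-2) + (-0.4082)·(-2) = 1.6330.
u_2 = a_2 − 1.6330·e_1 = (1.3333, -1.3333, -1.3333).
‖u_2‖ = 2.3094, so e_2 = (0.5774, -0.5774, -0.5774).
e_1·a_3 = (-0.8165)·(-3) + (-0.4082)·(-2) + (-0.4082)·4 = 1.6330; e_2·a_3 = 0.5774·(-3) + (-0.5774)·(-2) + (-0.5774)·4 = -2.8868.
u_3 = a_3 − 1.6330·e_1 + 2.8868·e_2 = (0.0000, -3.0000, 3.0000).
‖u_3‖ = 4.2426, so e_3 = (0.0000, -0.7071, 0.7071).

e_3 = (0.0000, -0.7071, 0.7071)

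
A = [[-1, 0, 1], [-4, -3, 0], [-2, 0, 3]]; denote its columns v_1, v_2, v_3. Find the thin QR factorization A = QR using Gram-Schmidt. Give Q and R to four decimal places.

v_1 = (-1, -4, -2); ‖v_1‖ = 4.5826, so e_1 = (-0.2182, -0.8729, -0.4364).
e_1·v_2 = (-0.2182)·0 + (-0.8729)·(-3) + (-0.4364)·0 = 2.6186.
u_2 = v_2 − 2.6186·e_1 = (0.5714, -0.7143, 1.1429).
‖u_2‖ = 1.4639, so e_2 = (0.3904, -0.4880, 0.7807).
e_1·v_3 = (-0.2182)·1 + (-0.8729)·0 + (-0.4364)·3 = -1.5275; e_2·v_3 = 0.3904·1 + (-0.4880)·0 + 0.7807·3 = 2.7325.
u_3 = v_3 + 1.5275·e_1 − 2.7325·e_2 = (-0.4000, 0.0000, 0.2000).
‖u_3‖ = 0.4472, so e_3 = (-0.8944, 0.0000, 0.4472).

Q = [[-0.2182, 0.3904, -0.8944], [-0.8729, -0.4880, 0.0000], [-0.4364, 0.7807, 0.4472]], R = [[4.5826, 2.6186, -1.5275], [0.0000, 1.4639, 2.7325], [0.0000, 0.0000, 0.4472]]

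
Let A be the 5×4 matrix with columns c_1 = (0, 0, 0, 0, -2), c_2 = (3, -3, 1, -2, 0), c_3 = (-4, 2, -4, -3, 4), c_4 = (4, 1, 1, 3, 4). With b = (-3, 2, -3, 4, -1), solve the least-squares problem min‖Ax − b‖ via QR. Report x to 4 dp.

x = (1.1512, -1.1003, 0.0998, 0.2258)

e_1 = c_1/‖c_1‖ = (0, 0, 0, 0, -2)/2.0000 = (0.0000, 0.0000, 0.0000, 0.0000, -1.0000).
r_{12} = e_1·c_2 = 0.0000.
u_2 = c_2 + 0.0000·e_1 = (3.0000, -3.0000, 1.0000, -2.0000, 0.0000).
‖u_2‖ = 4.7958, so e_2 = (0.6255, -0.6255, 0.2085, -0.4170, 0.0000).
r_{13} = e_1·c_3 = -4.0000; r_{23} = e_2·c_3 = -3.3362.
u_3 = c_3 + 4.0000·e_1 + 3.3362·e_2 = (-1.9130, -0.0870, -3.3043, -4.3913, 0.0000).
‖u_3‖ = 5.8198, so e_3 = (-0.3287, -0.0149, -0.5678, -0.7546, 0.0000).
r_{14} = e_1·c_4 = -4.0000; r_{24} = e_2·c_4 = 0.8341; r_{34} = e_3·c_4 = -4.1612.
u_4 = c_4 + 4.0000·e_1 − 0.8341·e_2 + 4.1612·e_3 = (2.1104, 1.4596, -1.5366, 0.2080, 0.0000).
‖u_4‖ = 2.9981, so e_4 = (0.7039, 0.4868, -0.5125, 0.0694, 0.0000).
Qᵀb = (1.0000, -5.4214, -0.3586, 0.6769).
Back-substitute: x_4 = 0.6769/2.9981 = 0.2258.
x_3 = (-0.3586 + 4.1612·0.2258)/5.8198 = 0.0998.
x_2 = (-5.4214 + 3.3362·0.0998 − 0.8341·0.2258)/4.7958 = -1.1003.
x_1 = (1.0000 + 0.0000·(-1.1003) + 4.0000·0.0998 + 4.0000·0.2258)/2.0000 = 1.1512.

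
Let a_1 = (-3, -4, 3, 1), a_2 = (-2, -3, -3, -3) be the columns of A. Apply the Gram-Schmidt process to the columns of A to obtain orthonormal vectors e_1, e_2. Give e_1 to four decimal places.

e_1 = (-0.5071, -0.6761, 0.5071, 0.1690)

a_1 = (-3, -4, 3, 1); ‖a_1‖ = 5.9161, so e_1 = (-0.5071, -0.6761, 0.5071, 0.1690).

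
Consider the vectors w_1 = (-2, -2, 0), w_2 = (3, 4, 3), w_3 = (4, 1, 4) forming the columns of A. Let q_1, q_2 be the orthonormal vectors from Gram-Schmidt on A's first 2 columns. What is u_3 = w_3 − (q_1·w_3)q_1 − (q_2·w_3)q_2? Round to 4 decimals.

w_1 = (-2, -2, 0); ‖w_1‖ = 2.8284, so q_1 = (-0.7071, -0.7071, 0.0000).
q_1·w_2 = (-0.7071)·3 + (-0.7071)·4 + 0.0000·3 = -4.9497.
u_2 = w_2 + 4.9497·q_1 = (-0.5000, 0.5000, 3.0000).
‖u_2‖ = 3.0822, so q_2 = (-0.1622, 0.1622, 0.9733).
q_1·w_3 = (-0.7071)·4 + (-0.7071)·1 + 0.0000·4 = -3.5355; q_2·w_3 = (-0.1622)·4 + 0.1622·1 + 0.9733·4 = 3.4066.
u_3 = w_3 + 3.5355·q_1 − 3.4066·q_2 = (2.0526, -2.0526, 0.6842).

u_3 = (2.0526, -2.0526, 0.6842)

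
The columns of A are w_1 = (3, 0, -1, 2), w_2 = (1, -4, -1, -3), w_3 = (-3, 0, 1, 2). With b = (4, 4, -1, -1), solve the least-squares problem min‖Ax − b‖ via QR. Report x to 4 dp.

x = (-0.1433, -0.9878, -1.8384)

w_1 = (3, 0, -1, 2); ‖w_1‖ = 3.7417, so e_1 = (0.8018, 0.0000, -0.2673, 0.5345).
e_1·w_2 = 0.8018·1 + 0.0000·(-4) + (-0.2673)·(-1) + 0.5345·(-3) = -0.5345.
u_2 = w_2 + 0.5345·e_1 = (1.4286, -4.0000, -1.1429, -2.7143).
‖u_2‖ = 5.1686, so e_2 = (0.2764, -0.7739, -0.2211, -0.5252).
e_1·w_3 = 0.8018·(-3) + 0.0000·0 + (-0.2673)·1 + 0.5345·2 = -1.6036; e_2·w_3 = 0.2764·(-3) + (-0.7739)·0 + (-0.2211)·1 + (-0.5252)·2 = -2.1006.
u_3 = w_3 + 1.6036·e_1 + 2.1006·e_2 = (-1.1337, -1.6257, 0.1070, 1.7540).
‖u_3‖ = 2.6488, so e_3 = (-0.4280, -0.6137, 0.0404, 0.6622).
Qᵀb = (2.9399, -1.2438, -4.8696).
Back-substitute: x_3 = -4.8696/2.6488 = -1.8384.
x_2 = (-1.2438 + 2.1006·(-1.8384))/5.1686 = -0.9878.
x_1 = (2.9399 + 0.5345·(-0.9878) + 1.6036·(-1.8384))/3.7417 = -0.1433.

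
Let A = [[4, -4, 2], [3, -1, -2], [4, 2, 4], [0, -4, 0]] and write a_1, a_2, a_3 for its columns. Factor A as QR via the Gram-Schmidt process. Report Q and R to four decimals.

Q = [[0.6247, -0.5016, 0.2165], [0.4685, -0.0334, -0.8541], [0.6247, 0.5267, 0.4241], [0.0000, -0.6855, 0.2091]], R = [[6.4031, -1.7179, 2.8111], [0.0000, 5.8351, 1.1704], [0.0000, 0.0000, 3.8377]]

q_1 = a_1/‖a_1‖ = (4, 3, 4, 0)/6.4031 = (0.6247, 0.4685, 0.6247, 0.0000).
r_{12} = q_1·a_2 = -1.7179.
u_2 = a_2 + 1.7179·q_1 = (-2.9268, -0.1951, 3.0732, -4.0000).
‖u_2‖ = 5.8351, so q_2 = (-0.5016, -0.0334, 0.5267, -0.6855).
r_{13} = q_1·a_3 = 2.8111; r_{23} = q_2·a_3 = 1.1704.
u_3 = a_3 − 2.8111·q_1 − 1.1704·q_2 = (0.8309, -3.2779, 1.6275, 0.8023).
‖u_3‖ = 3.8377, so q_3 = (0.2165, -0.8541, 0.4241, 0.2091).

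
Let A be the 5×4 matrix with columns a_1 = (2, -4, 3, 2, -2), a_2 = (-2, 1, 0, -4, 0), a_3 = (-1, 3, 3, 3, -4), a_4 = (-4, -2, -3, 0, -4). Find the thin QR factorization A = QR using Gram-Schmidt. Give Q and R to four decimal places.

Q = [[0.3288, -0.3025, -0.2709, -0.4989], [-0.6576, -0.1945, 0.5944, -0.3744], [0.4932, 0.3457, 0.3987, -0.5934], [0.3288, -0.8355, 0.2840, 0.1558], [-0.3288, -0.2305, -0.5777, -0.4843]], R = [[6.0828, -2.6304, 1.4796, -0.1644], [0.0000, 3.7525, -0.8283, 1.4837], [0.0000, 0.0000, 6.4129, 1.0092], [0.0000, 0.0000, 0.0000, 6.4617]]

a_1 = (2, -4, 3, 2, -2); ‖a_1‖ = 6.0828, so q_1 = (0.3288, -0.6576, 0.4932, 0.3288, -0.3288).
q_1·a_2 = 0.3288·(-2) + (-0.6576)·1 + 0.4932·0 + 0.3288·(-4) + (-0.3288)·0 = -2.6304.
u_2 = a_2 + 2.6304·q_1 = (-1.1351, -0.7297, 1.2973, -3.1351, -0.8649).
‖u_2‖ = 3.7525, so q_2 = (-0.3025, -0.1945, 0.3457, -0.8355, -0.2305).
q_1·a_3 = 0.3288·(-1) + (-0.6576)·3 + 0.4932·3 + 0.3288·3 + (-0.3288)·(-4) = 1.4796; q_2·a_3 = (-0.3025)·(-1) + (-0.1945)·3 + 0.3457·3 + (-0.8355)·3 + (-0.2305)·(-4) = -0.8283.
u_3 = a_3 − 1.4796·q_1 + 0.8283·q_2 = (-1.7370, 3.8119, 2.5566, 1.8215, -3.7044).
‖u_3‖ = 6.4129, so q_3 = (-0.2709, 0.5944, 0.3987, 0.2840, -0.5777).
q_1·a_4 = 0.3288·(-4) + (-0.6576)·(-2) + 0.4932·(-3) + 0.3288·0 + (-0.3288)·(-4) = -0.1644; q_2·a_4 = (-0.3025)·(-4) + (-0.1945)·(-2) + 0.3457·(-3) + (-0.8355)·0 + (-0.2305)·(-4) = 1.4837; q_3·a_4 = (-0.2709)·(-4) + 0.5944·(-2) + 0.3987·(-3) + 0.2840·0 + (-0.5777)·(-4) = 1.0092.
u_4 = a_4 + 0.1644·q_1 − 1.4837·q_2 − 1.0092·q_3 = (-3.2237, -2.4195, -3.8342, 1.0070, -3.1291).
‖u_4‖ = 6.4617, so q_4 = (-0.4989, -0.3744, -0.5934, 0.1558, -0.4843).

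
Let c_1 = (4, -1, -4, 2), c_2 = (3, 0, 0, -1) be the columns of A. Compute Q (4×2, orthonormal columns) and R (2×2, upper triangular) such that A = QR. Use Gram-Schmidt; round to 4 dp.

e_1 = c_1/‖c_1‖ = (4, -1, -4, 2)/6.0828 = (0.6576, -0.1644, -0.6576, 0.3288).
r_{12} = e_1·c_2 = 1.6440.
u_2 = c_2 − 1.6440·e_1 = (1.9189, 0.2703, 1.0811, -1.5405).
‖u_2‖ = 2.7014, so e_2 = (0.7104, 0.1001, 0.4002, -0.5703).

Q = [[0.6576, 0.7104], [-0.1644, 0.1001], [-0.6576, 0.4002], [0.3288, -0.5703]], R = [[6.0828, 1.6440], [0.0000, 2.7014]]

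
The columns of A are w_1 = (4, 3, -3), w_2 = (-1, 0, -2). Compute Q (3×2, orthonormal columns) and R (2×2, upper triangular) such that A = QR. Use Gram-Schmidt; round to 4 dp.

Q = [[0.6860, -0.5591], [0.5145, -0.0799], [-0.5145, -0.8253]], R = [[5.8310, 0.3430], [0.0000, 2.2096]]

q_1 = w_1/‖w_1‖ = (4, 3, -3)/5.8310 = (0.6860, 0.5145, -0.5145).
r_{12} = q_1·w_2 = 0.3430.
u_2 = w_2 − 0.3430·q_1 = (-1.2353, -0.1765, -1.8235).
‖u_2‖ = 2.2096, so q_2 = (-0.5591, -0.0799, -0.8253).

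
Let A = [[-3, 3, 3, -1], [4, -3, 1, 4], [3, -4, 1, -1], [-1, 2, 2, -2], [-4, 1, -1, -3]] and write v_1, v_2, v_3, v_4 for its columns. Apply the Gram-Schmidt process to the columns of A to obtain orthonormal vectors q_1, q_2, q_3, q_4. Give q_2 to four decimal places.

v_1 = (-3, 4, 3, -1, -4); ‖v_1‖ = 7.1414, so q_1 = (-0.4201, 0.5601, 0.4201, -0.1400, -0.5601).
q_1·v_2 = (-0.4201)·3 + 0.5601·(-3) + 0.4201·(-4) + (-0.1400)·2 + (-0.5601)·1 = -5.4611.
u_2 = v_2 + 5.4611·q_1 = (0.7059, 0.0588, -1.7059, 1.2353, -2.0588).
‖u_2‖ = 3.0293, so q_2 = (0.2330, 0.0194, -0.5631, 0.4078, -0.6796).

q_2 = (0.2330, 0.0194, -0.5631, 0.4078, -0.6796)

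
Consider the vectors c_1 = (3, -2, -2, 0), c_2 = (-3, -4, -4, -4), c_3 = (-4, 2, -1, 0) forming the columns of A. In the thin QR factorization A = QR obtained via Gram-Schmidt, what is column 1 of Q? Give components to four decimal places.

q_1 = (0.7276, -0.4851, -0.4851, 0.0000)

q_1 = c_1/‖c_1‖ = (3, -2, -2, 0)/4.1231 = (0.7276, -0.4851, -0.4851, 0.0000).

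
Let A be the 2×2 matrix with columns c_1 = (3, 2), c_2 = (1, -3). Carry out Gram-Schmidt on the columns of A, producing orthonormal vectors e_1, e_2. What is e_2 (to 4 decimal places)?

e_2 = (0.5547, -0.8321)

c_1 = (3, 2); ‖c_1‖ = 3.6056, so e_1 = (0.8321, 0.5547).
e_1·c_2 = 0.8321·1 + 0.5547·(-3) = -0.8321.
u_2 = c_2 + 0.8321·e_1 = (1.6923, -2.5385).
‖u_2‖ = 3.0509, so e_2 = (0.5547, -0.8321).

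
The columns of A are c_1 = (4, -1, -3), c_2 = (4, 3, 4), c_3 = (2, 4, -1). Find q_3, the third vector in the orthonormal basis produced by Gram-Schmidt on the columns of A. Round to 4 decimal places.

q_3 = (-0.1532, 0.8580, -0.4903)

c_1 = (4, -1, -3); ‖c_1‖ = 5.0990, so q_1 = (0.7845, -0.1961, -0.5883).
q_1·c_2 = 0.7845·4 + (-0.1961)·3 + (-0.5883)·4 = 0.1961.
u_2 = c_2 − 0.1961·q_1 = (3.8462, 3.0385, 4.1154).
‖u_2‖ = 6.4001, so q_2 = (0.6010, 0.4748, 0.6430).
q_1·c_3 = 0.7845·2 + (-0.1961)·4 + (-0.5883)·(-1) = 1.3728; q_2·c_3 = 0.6010·2 + 0.4748·4 + 0.6430·(-1) = 2.4579.
u_3 = c_3 − 1.3728·q_1 − 2.4579·q_2 = (-0.5540, 3.1023, -1.7728).
‖u_3‖ = 3.6158, so q_3 = (-0.1532, 0.8580, -0.4903).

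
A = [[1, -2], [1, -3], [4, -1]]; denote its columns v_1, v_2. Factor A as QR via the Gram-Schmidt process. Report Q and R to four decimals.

Q = [[0.2357, -0.4867], [0.2357, -0.8111], [0.9428, 0.3244]], R = [[4.2426, -2.1213], [0.0000, 3.0822]]

v_1 = (1, 1, 4); ‖v_1‖ = 4.2426, so q_1 = (0.2357, 0.2357, 0.9428).
q_1·v_2 = 0.2357·(-2) + 0.2357·(-3) + 0.9428·(-1) = -2.1213.
u_2 = v_2 + 2.1213·q_1 = (-1.5000, -2.5000, 1.0000).
‖u_2‖ = 3.0822, so q_2 = (-0.4867, -0.8111, 0.3244).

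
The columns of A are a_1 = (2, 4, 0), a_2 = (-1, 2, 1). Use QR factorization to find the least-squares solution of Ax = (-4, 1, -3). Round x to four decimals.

a_1 = (2, 4, 0); ‖a_1‖ = 4.4721, so q_1 = (0.4472, 0.8944, 0.0000).
q_1·a_2 = 0.4472·(-1) + 0.8944·2 + 0.0000·1 = 1.3416.
u_2 = a_2 − 1.3416·q_1 = (-1.6000, 0.8000, 1.0000).
‖u_2‖ = 2.0494, so q_2 = (-0.7807, 0.3904, 0.4880).
Qᵀb = (-0.8944, 2.0494).
Back-substitute: x_2 = 2.0494/2.0494 = 1.0000.
x_1 = (-0.8944 − 1.3416·1.0000)/4.4721 = -0.5000.

x = (-0.5000, 1.0000)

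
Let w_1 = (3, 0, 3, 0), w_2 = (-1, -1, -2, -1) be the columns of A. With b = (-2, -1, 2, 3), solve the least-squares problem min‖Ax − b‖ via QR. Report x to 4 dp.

w_1 = (3, 0, 3, 0); ‖w_1‖ = 4.2426, so e_1 = (0.7071, 0.0000, 0.7071, 0.0000).
e_1·w_2 = 0.7071·(-1) + 0.0000·(-1) + 0.7071·(-2) + 0.0000·(-1) = -2.1213.
u_2 = w_2 + 2.1213·e_1 = (0.5000, -1.0000, -0.5000, -1.0000).
‖u_2‖ = 1.5811, so e_2 = (0.3162, -0.6325, -0.3162, -0.6325).
Qᵀb = (0.0000, -2.5298).
Back-substitute: x_2 = -2.5298/1.5811 = -1.6000.
x_1 = (0.0000 + 2.1213·(-1.6000))/4.2426 = -0.8000.

x = (-0.8000, -1.6000)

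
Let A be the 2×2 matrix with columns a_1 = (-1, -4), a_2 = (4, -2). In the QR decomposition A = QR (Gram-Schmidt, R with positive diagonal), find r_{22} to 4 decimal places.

r_{22} = 4.3656

a_1 = (-1, -4); ‖a_1‖ = 4.1231, so e_1 = (-0.2425, -0.9701).
e_1·a_2 = (-0.2425)·4 + (-0.9701)·(-2) = 0.9701.
u_2 = a_2 − 0.9701·e_1 = (4.2353, -1.0588).
r_{22} = ‖u_2‖ = 4.3656.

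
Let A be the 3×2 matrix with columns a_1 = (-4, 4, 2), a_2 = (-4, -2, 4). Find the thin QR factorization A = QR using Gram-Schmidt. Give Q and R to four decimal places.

q_1 = a_1/‖a_1‖ = (-4, 4, 2)/6.0000 = (-0.6667, 0.6667, 0.3333).
r_{12} = q_1·a_2 = 2.6667.
u_2 = a_2 − 2.6667·q_1 = (-2.2222, -3.7778, 3.1111).
‖u_2‖ = 5.3748, so q_2 = (-0.4134, -0.7029, 0.5788).

Q = [[-0.6667, -0.4134], [0.6667, -0.7029], [0.3333, 0.5788]], R = [[6.0000, 2.6667], [0.0000, 5.3748]]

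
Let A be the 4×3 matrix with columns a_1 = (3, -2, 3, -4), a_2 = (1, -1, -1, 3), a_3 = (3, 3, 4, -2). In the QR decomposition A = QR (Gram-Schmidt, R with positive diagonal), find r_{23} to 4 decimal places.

a_1 = (3, -2, 3, -4); ‖a_1‖ = 6.1644, so e_1 = (0.4867, -0.3244, 0.4867, -0.6489).
e_1·a_2 = 0.4867·1 + (-0.3244)·(-1) + 0.4867·(-1) + (-0.6489)·3 = -1.6222.
u_2 = a_2 + 1.6222·e_1 = (1.7895, -1.5263, -0.2105, 1.9474).
‖u_2‖ = 3.0608, so e_2 = (0.5846, -0.4987, -0.0688, 0.6362).
r_{23} = e_2·a_3 = -1.2897.

r_{23} = -1.2897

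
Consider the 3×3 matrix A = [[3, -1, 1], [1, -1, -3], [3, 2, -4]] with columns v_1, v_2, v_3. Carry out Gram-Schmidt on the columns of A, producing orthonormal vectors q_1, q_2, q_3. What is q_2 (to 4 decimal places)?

q_2 = (-0.5468, -0.4594, 0.7000)

v_1 = (3, 1, 3); ‖v_1‖ = 4.3589, so q_1 = (0.6882, 0.2294, 0.6882).
q_1·v_2 = 0.6882·(-1) + 0.2294·(-1) + 0.6882·2 = 0.4588.
u_2 = v_2 − 0.4588·q_1 = (-1.3158, -1.1053, 1.6842).
‖u_2‖ = 2.4061, so q_2 = (-0.5468, -0.4594, 0.7000).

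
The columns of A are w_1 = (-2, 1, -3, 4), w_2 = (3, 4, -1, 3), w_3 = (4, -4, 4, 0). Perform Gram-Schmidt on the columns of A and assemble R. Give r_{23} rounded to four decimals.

e_1 = w_1/‖w_1‖ = (-2, 1, -3, 4)/5.4772 = (-0.3651, 0.1826, -0.5477, 0.7303).
r_{12} = e_1·w_2 = 2.3735.
u_2 = w_2 − 2.3735·e_1 = (3.8667, 3.5667, 0.3000, 1.2667).
‖u_2‖ = 5.4191, so e_2 = (0.7135, 0.6582, 0.0554, 0.2337).
r_{23} = e_2·w_3 = 0.4429.

r_{23} = 0.4429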